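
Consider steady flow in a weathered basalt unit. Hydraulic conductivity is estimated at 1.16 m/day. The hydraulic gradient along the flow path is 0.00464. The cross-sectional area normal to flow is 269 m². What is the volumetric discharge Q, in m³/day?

1.45

Hydraulic gradient i = 0.00464.
Darcy's law: Q = K · A · i = 1.160 × 269.0 × 0.004640 = 1.448 m³/day.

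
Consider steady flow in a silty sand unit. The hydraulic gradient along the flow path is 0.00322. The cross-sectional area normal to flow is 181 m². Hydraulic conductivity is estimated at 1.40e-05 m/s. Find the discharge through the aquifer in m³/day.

0.705

Convert K: 1.40e-05 m/s × 86400 = 1.210 m/day.
Hydraulic gradient i = 0.00322.
Darcy's law: Q = K · A · i = 1.210 × 181.0 × 0.003220 = 0.7050 m³/day.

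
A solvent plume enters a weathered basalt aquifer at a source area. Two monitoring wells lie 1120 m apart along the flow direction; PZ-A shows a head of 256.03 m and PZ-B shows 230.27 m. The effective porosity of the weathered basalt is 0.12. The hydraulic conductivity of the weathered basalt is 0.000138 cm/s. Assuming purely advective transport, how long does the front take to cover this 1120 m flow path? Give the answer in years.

134

Convert K: 0.000138 cm/s × 864 = 0.1192 m/day.
Hydraulic gradient i = (256.03 − 230.27) / 1120 = 25.76 / 1120 = 0.02300.
Darcy flux q = K · i = 0.1192 × 0.02300 = 0.002742 m/day.
Seepage velocity v = q / n_e = 0.002742 / 0.12 = 0.02285 m/day.
Travel time t = L / v = 1120 / 0.02285 = 49009 days = 134.2 years.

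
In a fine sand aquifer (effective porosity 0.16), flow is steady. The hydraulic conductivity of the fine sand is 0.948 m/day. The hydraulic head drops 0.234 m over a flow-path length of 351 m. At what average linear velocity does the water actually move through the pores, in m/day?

Hydraulic gradient i = Δh / L = 0.234 / 351 = 0.0006667.
Darcy flux q = K · i = 0.9480 × 0.0006667 = 0.0006320 m/day.
Seepage velocity v = q / n_e = 0.0006320 / 0.16 = 0.003950 m/day.

0.00395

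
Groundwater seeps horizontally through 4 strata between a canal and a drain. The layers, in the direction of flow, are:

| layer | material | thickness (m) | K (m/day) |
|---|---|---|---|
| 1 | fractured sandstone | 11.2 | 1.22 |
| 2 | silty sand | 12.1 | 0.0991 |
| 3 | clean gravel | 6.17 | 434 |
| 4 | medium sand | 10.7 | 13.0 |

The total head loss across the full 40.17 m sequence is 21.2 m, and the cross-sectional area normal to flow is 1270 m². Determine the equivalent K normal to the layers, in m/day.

0.304

Flow is perpendicular to layering, so the layers act in series and the equivalent K is the thickness-weighted harmonic mean.
Total thickness L = 11.2 + 12.1 + 6.17 + 10.7 = 40.17 m.
Σ(b_i/K_i) = 11.2/1.22 + 12.1/0.0991 + 6.17/434 + 10.7/13.0 = 132.1 d.
K_eq = L / Σ(b_i/K_i) = 40.17 / 132.1 = 0.3040 m/day.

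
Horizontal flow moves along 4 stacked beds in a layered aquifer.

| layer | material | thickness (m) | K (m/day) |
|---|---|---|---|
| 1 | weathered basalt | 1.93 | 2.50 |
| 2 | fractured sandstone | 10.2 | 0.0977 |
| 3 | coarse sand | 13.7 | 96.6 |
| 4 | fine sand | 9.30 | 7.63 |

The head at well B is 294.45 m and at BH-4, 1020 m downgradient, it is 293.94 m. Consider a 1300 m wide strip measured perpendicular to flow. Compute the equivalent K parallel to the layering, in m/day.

Flow is parallel to layering, so each bed carries its own Darcy discharge and the transmissivities add.
Σ(K_i·b_i) = 2.50×1.93 + 0.0977×10.2 + 96.6×13.7 + 7.63×9.30 = 1400 m²/day.
Total thickness b = 35.13 m, so K_eq = Σ(K_i·b_i)/b = 39.86 m/day.

39.9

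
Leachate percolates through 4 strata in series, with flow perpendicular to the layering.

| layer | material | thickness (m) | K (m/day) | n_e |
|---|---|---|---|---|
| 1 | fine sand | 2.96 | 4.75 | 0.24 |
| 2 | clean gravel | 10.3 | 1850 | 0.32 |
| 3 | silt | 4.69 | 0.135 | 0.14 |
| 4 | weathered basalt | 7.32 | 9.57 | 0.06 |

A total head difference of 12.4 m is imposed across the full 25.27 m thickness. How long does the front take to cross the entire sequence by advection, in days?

14.9

With flow normal to the layers, continuity requires the same specific discharge q through every layer.
Σ(b_i/K_i) = 2.96/4.75 + 10.3/1850 + 4.69/0.135 + 7.32/9.57 = 36.13 d.
q = Δh / Σ(b_i/K_i) = 12.4 / 36.13 = 0.3432 m/day.
In each layer the seepage velocity is v_i = q/n_i, so the layer transit time is t_i = b_i·n_i / q:
  layer 1 (fine sand): t_1 = 2.96 × 0.24 / 0.3432 = 2.070 d
  layer 2 (clean gravel): t_2 = 10.3 × 0.32 / 0.3432 = 9.605 d
  layer 3 (silt): t_3 = 4.69 × 0.14 / 0.3432 = 1.913 d
  layer 4 (weathered basalt): t_4 = 7.32 × 0.06 / 0.3432 = 1.280 d
Total t = Σ t_i = 14.87 days.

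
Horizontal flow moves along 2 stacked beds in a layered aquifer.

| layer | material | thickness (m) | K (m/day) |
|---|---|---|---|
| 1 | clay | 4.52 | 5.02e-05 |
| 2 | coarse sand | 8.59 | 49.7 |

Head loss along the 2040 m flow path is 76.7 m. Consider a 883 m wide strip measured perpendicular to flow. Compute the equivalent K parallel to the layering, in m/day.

Flow is parallel to layering, so each bed carries its own Darcy discharge and the transmissivities add.
Σ(K_i·b_i) = 5.02e-05×4.52 + 49.7×8.59 = 426.9 m²/day.
Total thickness b = 13.11 m, so K_eq = Σ(K_i·b_i)/b = 32.56 m/day.

32.6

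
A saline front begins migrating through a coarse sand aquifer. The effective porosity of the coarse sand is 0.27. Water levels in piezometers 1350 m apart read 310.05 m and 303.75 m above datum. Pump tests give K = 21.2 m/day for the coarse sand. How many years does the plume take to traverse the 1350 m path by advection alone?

Hydraulic gradient i = (310.05 − 303.75) / 1350 = 6.3 / 1350 = 0.004667.
Darcy flux q = K · i = 21.20 × 0.004667 = 0.09893 m/day.
Seepage velocity v = q / n_e = 0.09893 / 0.27 = 0.3664 m/day.
Travel time t = L / v = 1350 / 0.3664 = 3684 days = 10.09 years.

10.1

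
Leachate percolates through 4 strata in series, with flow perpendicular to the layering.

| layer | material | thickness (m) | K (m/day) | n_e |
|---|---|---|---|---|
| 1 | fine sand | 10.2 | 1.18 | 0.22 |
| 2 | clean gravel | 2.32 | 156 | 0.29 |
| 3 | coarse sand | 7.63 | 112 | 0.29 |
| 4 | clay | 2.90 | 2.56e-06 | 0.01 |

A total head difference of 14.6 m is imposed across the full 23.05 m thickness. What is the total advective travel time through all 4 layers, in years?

With flow normal to the layers, continuity requires the same specific discharge q through every layer.
Σ(b_i/K_i) = 10.2/1.18 + 2.32/156 + 7.63/112 + 2.90/2.56e-06 = 1.133e+06 d.
q = Δh / Σ(b_i/K_i) = 14.6 / 1.133e+06 = 1.289e-05 m/day.
In each layer the seepage velocity is v_i = q/n_i, so the layer transit time is t_i = b_i·n_i / q:
  layer 1 (fine sand): t_1 = 10.2 × 0.22 / 1.289e-05 = 1.741e+05 d
  layer 2 (clean gravel): t_2 = 2.32 × 0.29 / 1.289e-05 = 52203 d
  layer 3 (coarse sand): t_3 = 7.63 × 0.29 / 1.289e-05 = 1.717e+05 d
  layer 4 (clay): t_4 = 2.90 × 0.01 / 1.289e-05 = 2250 d
Total t = Σ t_i = 4.003e+05 days = 1096 years.

1100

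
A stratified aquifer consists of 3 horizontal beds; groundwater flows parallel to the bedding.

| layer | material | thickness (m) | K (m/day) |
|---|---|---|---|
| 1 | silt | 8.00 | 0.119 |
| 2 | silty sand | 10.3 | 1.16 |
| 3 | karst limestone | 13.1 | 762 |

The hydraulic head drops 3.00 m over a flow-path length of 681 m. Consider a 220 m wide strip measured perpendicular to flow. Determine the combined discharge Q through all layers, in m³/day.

9690

Flow is parallel to layering, so each bed carries its own Darcy discharge and the transmissivities add.
Σ(K_i·b_i) = 0.119×8.00 + 1.16×10.3 + 762×13.1 = 9995 m²/day.
Hydraulic gradient i = Δh / L = 3.00 / 681 = 0.004405.
Q = Σ(K_i·b_i) · W · i = 9995 × 220 × 0.004405 = 9687 m³/day.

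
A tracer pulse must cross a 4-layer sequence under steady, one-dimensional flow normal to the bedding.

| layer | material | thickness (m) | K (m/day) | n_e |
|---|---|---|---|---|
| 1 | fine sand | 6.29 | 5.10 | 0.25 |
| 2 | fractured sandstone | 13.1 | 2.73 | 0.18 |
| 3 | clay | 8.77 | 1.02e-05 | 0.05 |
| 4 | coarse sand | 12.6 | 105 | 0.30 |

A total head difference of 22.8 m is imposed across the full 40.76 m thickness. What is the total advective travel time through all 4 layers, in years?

With flow normal to the layers, continuity requires the same specific discharge q through every layer.
Σ(b_i/K_i) = 6.29/5.10 + 13.1/2.73 + 8.77/1.02e-05 + 12.6/105 = 8.598e+05 d.
q = Δh / Σ(b_i/K_i) = 22.8 / 8.598e+05 = 2.652e-05 m/day.
In each layer the seepage velocity is v_i = q/n_i, so the layer transit time is t_i = b_i·n_i / q:
  layer 1 (fine sand): t_1 = 6.29 × 0.25 / 2.652e-05 = 59300 d
  layer 2 (fractured sandstone): t_2 = 13.1 × 0.18 / 2.652e-05 = 88922 d
  layer 3 (clay): t_3 = 8.77 × 0.05 / 2.652e-05 = 16536 d
  layer 4 (coarse sand): t_4 = 12.6 × 0.30 / 2.652e-05 = 1.425e+05 d
Total t = Σ t_i = 3.073e+05 days = 841.4 years.

841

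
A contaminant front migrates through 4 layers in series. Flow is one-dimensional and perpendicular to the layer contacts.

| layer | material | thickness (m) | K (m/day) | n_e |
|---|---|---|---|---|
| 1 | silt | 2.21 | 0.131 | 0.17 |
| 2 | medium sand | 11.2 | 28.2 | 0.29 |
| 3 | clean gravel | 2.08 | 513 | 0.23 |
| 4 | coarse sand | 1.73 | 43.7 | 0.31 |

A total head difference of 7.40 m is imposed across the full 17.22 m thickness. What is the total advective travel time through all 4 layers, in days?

10.9

With flow normal to the layers, continuity requires the same specific discharge q through every layer.
Σ(b_i/K_i) = 2.21/0.131 + 11.2/28.2 + 2.08/513 + 1.73/43.7 = 17.31 d.
q = Δh / Σ(b_i/K_i) = 7.40 / 17.31 = 0.4275 m/day.
In each layer the seepage velocity is v_i = q/n_i, so the layer transit time is t_i = b_i·n_i / q:
  layer 1 (silt): t_1 = 2.21 × 0.17 / 0.4275 = 0.8789 d
  layer 2 (medium sand): t_2 = 11.2 × 0.29 / 0.4275 = 7.598 d
  layer 3 (clean gravel): t_3 = 2.08 × 0.23 / 0.4275 = 1.119 d
  layer 4 (coarse sand): t_4 = 1.73 × 0.31 / 0.4275 = 1.255 d
Total t = Σ t_i = 10.85 days.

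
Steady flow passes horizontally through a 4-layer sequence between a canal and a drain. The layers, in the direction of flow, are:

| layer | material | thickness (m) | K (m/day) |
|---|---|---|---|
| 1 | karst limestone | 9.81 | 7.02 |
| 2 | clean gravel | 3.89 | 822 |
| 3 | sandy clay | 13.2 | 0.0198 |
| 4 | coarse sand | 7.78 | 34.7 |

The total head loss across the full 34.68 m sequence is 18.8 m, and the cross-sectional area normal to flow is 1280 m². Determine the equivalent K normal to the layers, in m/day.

0.0519

Flow is perpendicular to layering, so the layers act in series and the equivalent K is the thickness-weighted harmonic mean.
Total thickness L = 9.81 + 3.89 + 13.2 + 7.78 = 34.68 m.
Σ(b_i/K_i) = 9.81/7.02 + 3.89/822 + 13.2/0.0198 + 7.78/34.7 = 668.3 d.
K_eq = L / Σ(b_i/K_i) = 34.68 / 668.3 = 0.05189 m/day.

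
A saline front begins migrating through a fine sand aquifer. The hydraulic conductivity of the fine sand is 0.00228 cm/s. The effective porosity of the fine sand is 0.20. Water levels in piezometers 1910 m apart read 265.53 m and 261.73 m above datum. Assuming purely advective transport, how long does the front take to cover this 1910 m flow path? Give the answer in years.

267

Convert K: 0.00228 cm/s × 864 = 1.970 m/day.
Hydraulic gradient i = (265.53 − 261.73) / 1910 = 3.8 / 1910 = 0.001990.
Darcy flux q = K · i = 1.970 × 0.001990 = 0.003919 m/day.
Seepage velocity v = q / n_e = 0.003919 / 0.20 = 0.01960 m/day.
Travel time t = L / v = 1910 / 0.01960 = 97469 days = 266.9 years.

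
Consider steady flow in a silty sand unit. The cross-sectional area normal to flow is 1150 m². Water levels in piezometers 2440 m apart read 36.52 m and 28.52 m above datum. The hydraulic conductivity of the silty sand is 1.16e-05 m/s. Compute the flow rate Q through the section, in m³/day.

3.78

Convert K: 1.16e-05 m/s × 86400 = 1.002 m/day.
Hydraulic gradient i = (36.52 − 28.52) / 2440 = 8 / 2440 = 0.003279.
Darcy's law: Q = K · A · i = 1.002 × 1150 × 0.003279 = 3.779 m³/day.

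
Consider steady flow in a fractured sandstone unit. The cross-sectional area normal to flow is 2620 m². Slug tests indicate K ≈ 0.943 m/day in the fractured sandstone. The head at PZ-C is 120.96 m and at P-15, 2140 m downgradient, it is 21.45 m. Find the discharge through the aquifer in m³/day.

Hydraulic gradient i = (120.96 − 21.45) / 2140 = 99.51 / 2140 = 0.04650.
Darcy's law: Q = K · A · i = 0.9430 × 2620 × 0.04650 = 114.9 m³/day.

115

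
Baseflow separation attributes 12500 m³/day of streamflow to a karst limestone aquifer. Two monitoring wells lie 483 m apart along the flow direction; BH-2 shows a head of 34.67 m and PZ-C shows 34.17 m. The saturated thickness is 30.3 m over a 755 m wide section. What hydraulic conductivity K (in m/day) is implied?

Cross-sectional area A = 755 × 30.3 = 22876 m².
Hydraulic gradient i = (34.67 − 34.17) / 483 = 0.5 / 483 = 0.001035.
From Q = K·A·i, K = Q / (A·i) = 12500 / (22876 × 0.001035) = 527.8 m/day.

528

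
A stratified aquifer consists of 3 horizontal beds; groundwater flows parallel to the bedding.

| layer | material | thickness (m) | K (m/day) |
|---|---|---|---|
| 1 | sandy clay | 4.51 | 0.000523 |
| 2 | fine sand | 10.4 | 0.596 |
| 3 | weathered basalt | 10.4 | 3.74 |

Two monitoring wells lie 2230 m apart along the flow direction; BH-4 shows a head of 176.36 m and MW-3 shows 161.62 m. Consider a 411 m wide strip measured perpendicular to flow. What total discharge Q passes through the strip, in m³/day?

Flow is parallel to layering, so each bed carries its own Darcy discharge and the transmissivities add.
Σ(K_i·b_i) = 0.000523×4.51 + 0.596×10.4 + 3.74×10.4 = 45.10 m²/day.
Hydraulic gradient i = (176.36 − 161.62) / 2230 = 14.74 / 2230 = 0.006610.
Q = Σ(K_i·b_i) · W · i = 45.10 × 411 × 0.006610 = 122.5 m³/day.

123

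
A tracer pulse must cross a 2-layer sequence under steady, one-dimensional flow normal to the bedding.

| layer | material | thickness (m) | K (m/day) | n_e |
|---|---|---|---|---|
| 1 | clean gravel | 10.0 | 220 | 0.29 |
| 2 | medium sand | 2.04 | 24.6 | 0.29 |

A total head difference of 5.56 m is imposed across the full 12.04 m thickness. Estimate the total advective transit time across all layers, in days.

With flow normal to the layers, continuity requires the same specific discharge q through every layer.
Σ(b_i/K_i) = 10.0/220 + 2.04/24.6 = 0.1284 d.
q = Δh / Σ(b_i/K_i) = 5.56 / 0.1284 = 43.31 m/day.
In each layer the seepage velocity is v_i = q/n_i, so the layer transit time is t_i = b_i·n_i / q:
  layer 1 (clean gravel): t_1 = 10.0 × 0.29 / 43.31 = 0.06696 d
  layer 2 (medium sand): t_2 = 2.04 × 0.29 / 43.31 = 0.01366 d
Total t = Σ t_i = 0.08062 days.

0.0806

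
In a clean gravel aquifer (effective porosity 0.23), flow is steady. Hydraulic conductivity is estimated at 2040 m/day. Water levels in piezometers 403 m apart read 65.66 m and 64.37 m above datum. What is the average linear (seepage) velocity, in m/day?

28.4

Hydraulic gradient i = (65.66 − 64.37) / 403 = 1.29 / 403 = 0.003201.
Darcy flux q = K · i = 2040 × 0.003201 = 6.530 m/day.
Seepage velocity v = q / n_e = 6.530 / 0.23 = 28.39 m/day.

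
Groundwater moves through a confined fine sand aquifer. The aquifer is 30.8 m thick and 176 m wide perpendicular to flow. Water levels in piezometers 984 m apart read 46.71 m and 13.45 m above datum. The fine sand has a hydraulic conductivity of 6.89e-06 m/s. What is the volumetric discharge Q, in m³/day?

109

Convert K: 6.89e-06 m/s × 86400 = 0.5953 m/day.
Cross-sectional area A = 176 × 30.8 = 5421 m².
Hydraulic gradient i = (46.71 − 13.45) / 984 = 33.26 / 984 = 0.03380.
Darcy's law: Q = K · A · i = 0.5953 × 5421 × 0.03380 = 109.1 m³/day.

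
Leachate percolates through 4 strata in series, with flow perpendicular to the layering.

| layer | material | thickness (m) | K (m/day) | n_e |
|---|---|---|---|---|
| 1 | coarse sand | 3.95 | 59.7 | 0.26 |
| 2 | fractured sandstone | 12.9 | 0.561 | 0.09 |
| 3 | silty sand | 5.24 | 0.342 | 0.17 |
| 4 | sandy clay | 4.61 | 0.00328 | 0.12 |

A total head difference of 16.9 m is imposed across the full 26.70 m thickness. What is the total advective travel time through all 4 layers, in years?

With flow normal to the layers, continuity requires the same specific discharge q through every layer.
Σ(b_i/K_i) = 3.95/59.7 + 12.9/0.561 + 5.24/0.342 + 4.61/0.00328 = 1444 d.
q = Δh / Σ(b_i/K_i) = 16.9 / 1444 = 0.01170 m/day.
In each layer the seepage velocity is v_i = q/n_i, so the layer transit time is t_i = b_i·n_i / q:
  layer 1 (coarse sand): t_1 = 3.95 × 0.26 / 0.01170 = 87.74 d
  layer 2 (fractured sandstone): t_2 = 12.9 × 0.09 / 0.01170 = 99.19 d
  layer 3 (silty sand): t_3 = 5.24 × 0.17 / 0.01170 = 76.11 d
  layer 4 (sandy clay): t_4 = 4.61 × 0.12 / 0.01170 = 47.26 d
Total t = Σ t_i = 310.3 days = 0.8496 years.

0.850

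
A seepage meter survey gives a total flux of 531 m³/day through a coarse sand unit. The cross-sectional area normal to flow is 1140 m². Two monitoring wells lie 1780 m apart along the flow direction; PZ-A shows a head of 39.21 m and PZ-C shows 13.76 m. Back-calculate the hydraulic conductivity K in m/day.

32.6

Hydraulic gradient i = (39.21 − 13.76) / 1780 = 25.45 / 1780 = 0.01430.
From Q = K·A·i, K = Q / (A·i) = 531 / (1140 × 0.01430) = 32.58 m/day.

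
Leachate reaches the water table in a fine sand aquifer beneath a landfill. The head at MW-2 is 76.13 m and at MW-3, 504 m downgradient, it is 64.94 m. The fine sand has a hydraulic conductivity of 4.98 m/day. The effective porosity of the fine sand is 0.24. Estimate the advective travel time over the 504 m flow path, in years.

Hydraulic gradient i = (76.13 − 64.94) / 504 = 11.19 / 504 = 0.02220.
Darcy flux q = K · i = 4.980 × 0.02220 = 0.1106 m/day.
Seepage velocity v = q / n_e = 0.1106 / 0.24 = 0.4607 m/day.
Travel time t = L / v = 504 / 0.4607 = 1094 days = 2.995 years.

3.00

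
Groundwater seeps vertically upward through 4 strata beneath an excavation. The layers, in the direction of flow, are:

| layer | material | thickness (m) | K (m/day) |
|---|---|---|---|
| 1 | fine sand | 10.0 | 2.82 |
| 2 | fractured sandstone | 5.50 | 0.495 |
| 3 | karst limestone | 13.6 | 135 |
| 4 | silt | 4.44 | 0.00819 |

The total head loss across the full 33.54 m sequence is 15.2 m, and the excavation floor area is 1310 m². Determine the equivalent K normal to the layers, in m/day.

Flow is perpendicular to layering, so the layers act in series and the equivalent K is the thickness-weighted harmonic mean.
Total thickness L = 10.0 + 5.50 + 13.6 + 4.44 = 33.54 m.
Σ(b_i/K_i) = 10.0/2.82 + 5.50/0.495 + 13.6/135 + 4.44/0.00819 = 556.9 d.
K_eq = L / Σ(b_i/K_i) = 33.54 / 556.9 = 0.06023 m/day.

0.0602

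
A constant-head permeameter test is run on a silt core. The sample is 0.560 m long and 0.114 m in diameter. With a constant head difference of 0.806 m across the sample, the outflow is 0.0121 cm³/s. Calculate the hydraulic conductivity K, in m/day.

0.0712

Cross-sectional area A = π·(d/2)² = π × (0.114/2)² = 0.01021 m².
Convert discharge: 0.0121 cm³/s = 1.210e-08 m³/s.
Darcy's law rearranged: K = Q·L / (A·Δh) = 1.210e-08 × 0.560 / (0.01021 × 0.806) = 8.236e-07 m/s = 0.07116 m/day.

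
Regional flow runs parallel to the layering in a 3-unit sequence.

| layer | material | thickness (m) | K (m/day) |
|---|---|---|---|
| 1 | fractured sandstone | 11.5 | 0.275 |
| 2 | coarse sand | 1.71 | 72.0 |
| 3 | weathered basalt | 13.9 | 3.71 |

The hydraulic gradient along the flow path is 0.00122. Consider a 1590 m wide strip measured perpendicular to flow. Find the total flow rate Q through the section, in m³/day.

345

Flow is parallel to layering, so each bed carries its own Darcy discharge and the transmissivities add.
Σ(K_i·b_i) = 0.275×11.5 + 72.0×1.71 + 3.71×13.9 = 177.9 m²/day.
Hydraulic gradient i = 0.00122.
Q = Σ(K_i·b_i) · W · i = 177.9 × 1590 × 0.001220 = 345.0 m³/day.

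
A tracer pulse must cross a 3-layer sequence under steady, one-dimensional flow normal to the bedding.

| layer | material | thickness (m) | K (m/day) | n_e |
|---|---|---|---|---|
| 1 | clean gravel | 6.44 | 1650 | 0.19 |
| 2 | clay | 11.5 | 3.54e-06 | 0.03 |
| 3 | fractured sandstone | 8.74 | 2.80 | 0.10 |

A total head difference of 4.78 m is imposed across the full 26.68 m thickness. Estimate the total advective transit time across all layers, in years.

4540

With flow normal to the layers, continuity requires the same specific discharge q through every layer.
Σ(b_i/K_i) = 6.44/1650 + 11.5/3.54e-06 + 8.74/2.80 = 3.249e+06 d.
q = Δh / Σ(b_i/K_i) = 4.78 / 3.249e+06 = 1.471e-06 m/day.
In each layer the seepage velocity is v_i = q/n_i, so the layer transit time is t_i = b_i·n_i / q:
  layer 1 (clean gravel): t_1 = 6.44 × 0.19 / 1.471e-06 = 8.316e+05 d
  layer 2 (clay): t_2 = 11.5 × 0.03 / 1.471e-06 = 2.345e+05 d
  layer 3 (fractured sandstone): t_3 = 8.74 × 0.10 / 1.471e-06 = 5.940e+05 d
Total t = Σ t_i = 1.660e+06 days = 4545 years.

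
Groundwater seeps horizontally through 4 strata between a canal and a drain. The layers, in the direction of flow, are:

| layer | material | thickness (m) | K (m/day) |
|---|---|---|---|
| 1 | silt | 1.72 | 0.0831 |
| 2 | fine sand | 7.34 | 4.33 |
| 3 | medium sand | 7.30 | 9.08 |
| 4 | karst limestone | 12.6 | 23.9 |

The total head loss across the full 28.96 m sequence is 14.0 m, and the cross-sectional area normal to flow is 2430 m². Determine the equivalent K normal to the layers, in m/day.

1.22

Flow is perpendicular to layering, so the layers act in series and the equivalent K is the thickness-weighted harmonic mean.
Total thickness L = 1.72 + 7.34 + 7.30 + 12.6 = 28.96 m.
Σ(b_i/K_i) = 1.72/0.0831 + 7.34/4.33 + 7.30/9.08 + 12.6/23.9 = 23.72 d.
K_eq = L / Σ(b_i/K_i) = 28.96 / 23.72 = 1.221 m/day.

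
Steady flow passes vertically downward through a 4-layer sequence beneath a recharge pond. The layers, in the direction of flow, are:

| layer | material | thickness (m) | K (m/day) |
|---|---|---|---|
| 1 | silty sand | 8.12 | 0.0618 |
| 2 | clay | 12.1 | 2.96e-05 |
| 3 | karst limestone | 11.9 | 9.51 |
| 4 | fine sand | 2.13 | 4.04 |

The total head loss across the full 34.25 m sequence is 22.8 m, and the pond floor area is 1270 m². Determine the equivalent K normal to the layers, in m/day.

Flow is perpendicular to layering, so the layers act in series and the equivalent K is the thickness-weighted harmonic mean.
Total thickness L = 8.12 + 12.1 + 11.9 + 2.13 = 34.25 m.
Σ(b_i/K_i) = 8.12/0.0618 + 12.1/2.96e-05 + 11.9/9.51 + 2.13/4.04 = 4.089e+05 d.
K_eq = L / Σ(b_i/K_i) = 34.25 / 4.089e+05 = 8.376e-05 m/day.

8.38e-05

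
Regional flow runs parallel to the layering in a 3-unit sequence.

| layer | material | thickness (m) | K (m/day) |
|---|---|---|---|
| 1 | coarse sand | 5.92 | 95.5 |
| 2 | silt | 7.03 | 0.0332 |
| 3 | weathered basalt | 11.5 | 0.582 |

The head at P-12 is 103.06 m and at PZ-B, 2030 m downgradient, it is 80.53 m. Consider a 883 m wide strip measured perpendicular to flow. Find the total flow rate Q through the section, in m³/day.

5610

Flow is parallel to layering, so each bed carries its own Darcy discharge and the transmissivities add.
Σ(K_i·b_i) = 95.5×5.92 + 0.0332×7.03 + 0.582×11.5 = 572.3 m²/day.
Hydraulic gradient i = (103.06 − 80.53) / 2030 = 22.53 / 2030 = 0.01110.
Q = Σ(K_i·b_i) · W · i = 572.3 × 883 × 0.01110 = 5608 m³/day.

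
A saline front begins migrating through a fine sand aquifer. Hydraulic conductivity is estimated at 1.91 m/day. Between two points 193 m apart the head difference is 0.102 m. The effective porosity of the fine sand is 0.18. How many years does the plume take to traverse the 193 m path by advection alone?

Hydraulic gradient i = Δh / L = 0.102 / 193 = 0.0005285.
Darcy flux q = K · i = 1.910 × 0.0005285 = 0.001009 m/day.
Seepage velocity v = q / n_e = 0.001009 / 0.18 = 0.005608 m/day.
Travel time t = L / v = 193 / 0.005608 = 34415 days = 94.22 years.

94.2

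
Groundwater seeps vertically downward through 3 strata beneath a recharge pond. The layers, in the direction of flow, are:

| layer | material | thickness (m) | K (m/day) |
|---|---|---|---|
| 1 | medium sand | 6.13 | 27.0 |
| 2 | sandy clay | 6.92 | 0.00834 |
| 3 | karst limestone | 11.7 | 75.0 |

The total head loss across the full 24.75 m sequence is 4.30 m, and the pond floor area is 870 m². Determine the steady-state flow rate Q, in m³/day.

Flow is perpendicular to layering, so the layers act in series and the equivalent K is the thickness-weighted harmonic mean.
Total thickness L = 6.13 + 6.92 + 11.7 = 24.75 m.
Σ(b_i/K_i) = 6.13/27.0 + 6.92/0.00834 + 11.7/75.0 = 830.1 d.
K_eq = L / Σ(b_i/K_i) = 24.75 / 830.1 = 0.02981 m/day.
Q = K_eq · A · (Δh/L) = 0.02981 × 870 × (4.30/24.75) = 4.507 m³/day.

4.51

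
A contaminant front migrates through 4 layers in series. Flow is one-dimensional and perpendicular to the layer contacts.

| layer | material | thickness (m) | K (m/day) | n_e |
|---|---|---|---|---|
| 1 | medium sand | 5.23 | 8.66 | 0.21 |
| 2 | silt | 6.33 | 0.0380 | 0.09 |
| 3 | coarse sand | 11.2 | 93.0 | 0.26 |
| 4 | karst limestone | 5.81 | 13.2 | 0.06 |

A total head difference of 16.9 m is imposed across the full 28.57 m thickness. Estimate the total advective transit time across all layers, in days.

With flow normal to the layers, continuity requires the same specific discharge q through every layer.
Σ(b_i/K_i) = 5.23/8.66 + 6.33/0.0380 + 11.2/93.0 + 5.81/13.2 = 167.7 d.
q = Δh / Σ(b_i/K_i) = 16.9 / 167.7 = 0.1007 m/day.
In each layer the seepage velocity is v_i = q/n_i, so the layer transit time is t_i = b_i·n_i / q:
  layer 1 (medium sand): t_1 = 5.23 × 0.21 / 0.1007 = 10.90 d
  layer 2 (silt): t_2 = 6.33 × 0.09 / 0.1007 = 5.655 d
  layer 3 (coarse sand): t_3 = 11.2 × 0.26 / 0.1007 = 28.90 d
  layer 4 (karst limestone): t_4 = 5.81 × 0.06 / 0.1007 = 3.460 d
Total t = Σ t_i = 48.92 days.

48.9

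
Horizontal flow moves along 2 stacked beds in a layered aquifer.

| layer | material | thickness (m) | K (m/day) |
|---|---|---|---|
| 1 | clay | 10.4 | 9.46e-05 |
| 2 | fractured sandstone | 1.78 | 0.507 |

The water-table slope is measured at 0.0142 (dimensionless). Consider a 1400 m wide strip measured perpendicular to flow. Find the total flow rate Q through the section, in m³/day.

Flow is parallel to layering, so each bed carries its own Darcy discharge and the transmissivities add.
Σ(K_i·b_i) = 9.46e-05×10.4 + 0.507×1.78 = 0.9034 m²/day.
Hydraulic gradient i = 0.0142.
Q = Σ(K_i·b_i) · W · i = 0.9034 × 1400 × 0.01420 = 17.96 m³/day.

18.0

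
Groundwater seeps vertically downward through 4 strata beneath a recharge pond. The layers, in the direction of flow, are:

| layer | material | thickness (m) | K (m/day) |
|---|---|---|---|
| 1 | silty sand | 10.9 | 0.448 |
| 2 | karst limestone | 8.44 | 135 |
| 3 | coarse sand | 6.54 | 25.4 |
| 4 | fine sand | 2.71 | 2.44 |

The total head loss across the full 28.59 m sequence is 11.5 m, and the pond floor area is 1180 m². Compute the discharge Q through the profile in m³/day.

Flow is perpendicular to layering, so the layers act in series and the equivalent K is the thickness-weighted harmonic mean.
Total thickness L = 10.9 + 8.44 + 6.54 + 2.71 = 28.59 m.
Σ(b_i/K_i) = 10.9/0.448 + 8.44/135 + 6.54/25.4 + 2.71/2.44 = 25.76 d.
K_eq = L / Σ(b_i/K_i) = 28.59 / 25.76 = 1.110 m/day.
Q = K_eq · A · (Δh/L) = 1.110 × 1180 × (11.5/28.59) = 526.8 m³/day.

527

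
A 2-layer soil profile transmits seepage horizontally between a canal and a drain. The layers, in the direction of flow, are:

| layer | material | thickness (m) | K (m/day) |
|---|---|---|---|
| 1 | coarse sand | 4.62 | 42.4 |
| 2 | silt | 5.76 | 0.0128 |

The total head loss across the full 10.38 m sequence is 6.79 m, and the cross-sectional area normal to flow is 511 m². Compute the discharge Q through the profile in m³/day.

Flow is perpendicular to layering, so the layers act in series and the equivalent K is the thickness-weighted harmonic mean.
Total thickness L = 4.62 + 5.76 = 10.38 m.
Σ(b_i/K_i) = 4.62/42.4 + 5.76/0.0128 = 450.1 d.
K_eq = L / Σ(b_i/K_i) = 10.38 / 450.1 = 0.02306 m/day.
Q = K_eq · A · (Δh/L) = 0.02306 × 511 × (6.79/10.38) = 7.709 m³/day.

7.71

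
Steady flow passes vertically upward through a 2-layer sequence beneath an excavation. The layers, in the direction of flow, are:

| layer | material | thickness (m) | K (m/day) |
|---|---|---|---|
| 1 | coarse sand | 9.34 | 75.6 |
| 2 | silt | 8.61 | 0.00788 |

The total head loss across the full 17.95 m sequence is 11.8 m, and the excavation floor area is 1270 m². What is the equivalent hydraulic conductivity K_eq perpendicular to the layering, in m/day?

0.0164

Flow is perpendicular to layering, so the layers act in series and the equivalent K is the thickness-weighted harmonic mean.
Total thickness L = 9.34 + 8.61 = 17.95 m.
Σ(b_i/K_i) = 9.34/75.6 + 8.61/0.00788 = 1093 d.
K_eq = L / Σ(b_i/K_i) = 17.95 / 1093 = 0.01643 m/day.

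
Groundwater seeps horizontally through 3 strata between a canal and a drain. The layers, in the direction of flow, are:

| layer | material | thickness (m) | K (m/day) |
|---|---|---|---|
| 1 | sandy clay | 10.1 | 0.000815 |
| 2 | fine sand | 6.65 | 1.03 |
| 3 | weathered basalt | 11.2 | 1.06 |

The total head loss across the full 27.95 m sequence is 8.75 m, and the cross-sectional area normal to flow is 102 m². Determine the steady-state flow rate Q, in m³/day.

0.0719

Flow is perpendicular to layering, so the layers act in series and the equivalent K is the thickness-weighted harmonic mean.
Total thickness L = 10.1 + 6.65 + 11.2 = 27.95 m.
Σ(b_i/K_i) = 10.1/0.000815 + 6.65/1.03 + 11.2/1.06 = 12410 d.
K_eq = L / Σ(b_i/K_i) = 27.95 / 12410 = 0.002252 m/day.
Q = K_eq · A · (Δh/L) = 0.002252 × 102 × (8.75/27.95) = 0.07192 m³/day.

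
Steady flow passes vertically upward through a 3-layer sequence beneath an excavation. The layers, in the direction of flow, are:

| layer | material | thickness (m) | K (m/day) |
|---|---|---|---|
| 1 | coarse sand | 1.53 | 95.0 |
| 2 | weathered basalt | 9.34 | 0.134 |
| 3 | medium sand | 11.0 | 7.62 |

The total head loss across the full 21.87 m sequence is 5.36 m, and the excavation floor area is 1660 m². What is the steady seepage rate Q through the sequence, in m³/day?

125

Flow is perpendicular to layering, so the layers act in series and the equivalent K is the thickness-weighted harmonic mean.
Total thickness L = 1.53 + 9.34 + 11.0 = 21.87 m.
Σ(b_i/K_i) = 1.53/95.0 + 9.34/0.134 + 11.0/7.62 = 71.16 d.
K_eq = L / Σ(b_i/K_i) = 21.87 / 71.16 = 0.3073 m/day.
Q = K_eq · A · (Δh/L) = 0.3073 × 1660 × (5.36/21.87) = 125.0 m³/day.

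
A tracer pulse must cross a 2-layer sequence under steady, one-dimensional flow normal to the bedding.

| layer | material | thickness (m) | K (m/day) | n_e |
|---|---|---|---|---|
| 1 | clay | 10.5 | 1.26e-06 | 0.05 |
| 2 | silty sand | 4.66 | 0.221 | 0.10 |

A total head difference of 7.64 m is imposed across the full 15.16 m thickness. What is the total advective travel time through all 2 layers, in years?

With flow normal to the layers, continuity requires the same specific discharge q through every layer.
Σ(b_i/K_i) = 10.5/1.26e-06 + 4.66/0.221 = 8.333e+06 d.
q = Δh / Σ(b_i/K_i) = 7.64 / 8.333e+06 = 9.168e-07 m/day.
In each layer the seepage velocity is v_i = q/n_i, so the layer transit time is t_i = b_i·n_i / q:
  layer 1 (clay): t_1 = 10.5 × 0.05 / 9.168e-07 = 5.726e+05 d
  layer 2 (silty sand): t_2 = 4.66 × 0.10 / 9.168e-07 = 5.083e+05 d
Total t = Σ t_i = 1.081e+06 days = 2959 years.

2960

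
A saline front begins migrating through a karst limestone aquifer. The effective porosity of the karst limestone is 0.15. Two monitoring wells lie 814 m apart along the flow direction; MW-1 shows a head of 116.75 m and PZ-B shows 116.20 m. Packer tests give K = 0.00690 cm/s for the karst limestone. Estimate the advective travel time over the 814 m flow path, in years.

83.0

Convert K: 0.00690 cm/s × 864 = 5.962 m/day.
Hydraulic gradient i = (116.75 − 116.20) / 814 = 0.55 / 814 = 0.0006757.
Darcy flux q = K · i = 5.962 × 0.0006757 = 0.004028 m/day.
Seepage velocity v = q / n_e = 0.004028 / 0.15 = 0.02685 m/day.
Travel time t = L / v = 814 / 0.02685 = 30312 days = 82.99 years.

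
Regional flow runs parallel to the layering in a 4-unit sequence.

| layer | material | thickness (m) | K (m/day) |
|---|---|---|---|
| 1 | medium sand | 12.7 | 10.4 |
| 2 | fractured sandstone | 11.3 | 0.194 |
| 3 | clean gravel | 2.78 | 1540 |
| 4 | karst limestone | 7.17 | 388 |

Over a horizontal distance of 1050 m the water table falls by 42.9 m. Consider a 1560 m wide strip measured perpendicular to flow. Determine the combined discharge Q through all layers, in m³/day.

459000

Flow is parallel to layering, so each bed carries its own Darcy discharge and the transmissivities add.
Σ(K_i·b_i) = 10.4×12.7 + 0.194×11.3 + 1540×2.78 + 388×7.17 = 7197 m²/day.
Hydraulic gradient i = Δh / L = 42.9 / 1050 = 0.04086.
Q = Σ(K_i·b_i) · W · i = 7197 × 1560 × 0.04086 = 4.587e+05 m³/day.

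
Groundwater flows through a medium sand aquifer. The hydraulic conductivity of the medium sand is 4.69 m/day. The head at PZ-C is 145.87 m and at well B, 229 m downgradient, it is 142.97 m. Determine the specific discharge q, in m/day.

0.0594

Hydraulic gradient i = (145.87 − 142.97) / 229 = 2.9 / 229 = 0.01266.
Specific discharge q = K · i = 4.690 × 0.01266 = 0.05939 m/day.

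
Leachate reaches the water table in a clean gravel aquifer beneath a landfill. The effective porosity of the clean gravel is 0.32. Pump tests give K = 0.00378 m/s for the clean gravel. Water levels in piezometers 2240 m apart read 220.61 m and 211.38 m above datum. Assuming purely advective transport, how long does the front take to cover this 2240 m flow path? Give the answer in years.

Convert K: 0.00378 m/s × 86400 = 326.6 m/day.
Hydraulic gradient i = (220.61 − 211.38) / 2240 = 9.23 / 2240 = 0.004121.
Darcy flux q = K · i = 326.6 × 0.004121 = 1.346 m/day.
Seepage velocity v = q / n_e = 1.346 / 0.32 = 4.205 m/day.
Travel time t = L / v = 2240 / 4.205 = 532.6 days = 1.458 years.

1.46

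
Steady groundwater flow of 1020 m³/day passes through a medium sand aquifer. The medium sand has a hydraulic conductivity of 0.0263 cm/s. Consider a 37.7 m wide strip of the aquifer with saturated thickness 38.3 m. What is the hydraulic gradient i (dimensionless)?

0.0311

Convert K: 0.0263 cm/s × 864 = 22.72 m/day.
Cross-sectional area A = 37.7 × 38.3 = 1444 m².
From Q = K·A·i, i = Q / (K·A) = 1020 / (22.72 × 1444) = 0.03109.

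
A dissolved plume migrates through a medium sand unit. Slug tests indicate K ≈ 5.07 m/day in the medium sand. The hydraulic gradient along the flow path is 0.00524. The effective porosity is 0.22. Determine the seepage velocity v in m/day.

Hydraulic gradient i = 0.00524.
Darcy flux q = K · i = 5.070 × 0.005240 = 0.02657 m/day.
Seepage velocity v = q / n_e = 0.02657 / 0.22 = 0.1208 m/day.

0.121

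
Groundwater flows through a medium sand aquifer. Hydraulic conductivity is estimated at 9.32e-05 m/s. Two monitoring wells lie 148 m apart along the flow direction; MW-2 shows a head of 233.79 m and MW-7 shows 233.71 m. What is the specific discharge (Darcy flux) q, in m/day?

Convert K: 9.32e-05 m/s × 86400 = 8.052 m/day.
Hydraulic gradient i = (233.79 − 233.71) / 148 = 0.08 / 148 = 0.0005405.
Specific discharge q = K · i = 8.052 × 0.0005405 = 0.004353 m/day.

0.00435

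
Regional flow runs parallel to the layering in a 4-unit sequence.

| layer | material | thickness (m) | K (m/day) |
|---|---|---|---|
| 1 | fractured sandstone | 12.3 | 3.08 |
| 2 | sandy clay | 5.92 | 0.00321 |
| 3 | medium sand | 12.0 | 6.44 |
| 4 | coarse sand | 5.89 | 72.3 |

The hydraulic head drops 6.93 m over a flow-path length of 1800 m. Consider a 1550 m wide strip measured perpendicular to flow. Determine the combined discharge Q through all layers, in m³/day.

3230

Flow is parallel to layering, so each bed carries its own Darcy discharge and the transmissivities add.
Σ(K_i·b_i) = 3.08×12.3 + 0.00321×5.92 + 6.44×12.0 + 72.3×5.89 = 541.0 m²/day.
Hydraulic gradient i = Δh / L = 6.93 / 1800 = 0.003850.
Q = Σ(K_i·b_i) · W · i = 541.0 × 1550 × 0.003850 = 3229 m³/day.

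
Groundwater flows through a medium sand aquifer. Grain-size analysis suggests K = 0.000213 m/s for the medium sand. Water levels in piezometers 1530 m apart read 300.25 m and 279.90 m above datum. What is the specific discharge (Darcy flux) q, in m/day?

Convert K: 0.000213 m/s × 86400 = 18.40 m/day.
Hydraulic gradient i = (300.25 − 279.90) / 1530 = 20.35 / 1530 = 0.01330.
Specific discharge q = K · i = 18.40 × 0.01330 = 0.2448 m/day.

0.245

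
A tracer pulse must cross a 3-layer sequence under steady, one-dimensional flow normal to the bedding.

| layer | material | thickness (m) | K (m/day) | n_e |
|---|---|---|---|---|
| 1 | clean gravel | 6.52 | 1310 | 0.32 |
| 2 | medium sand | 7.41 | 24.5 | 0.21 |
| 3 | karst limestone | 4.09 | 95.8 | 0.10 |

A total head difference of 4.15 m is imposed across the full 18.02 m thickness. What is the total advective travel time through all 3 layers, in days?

With flow normal to the layers, continuity requires the same specific discharge q through every layer.
Σ(b_i/K_i) = 6.52/1310 + 7.41/24.5 + 4.09/95.8 = 0.3501 d.
q = Δh / Σ(b_i/K_i) = 4.15 / 0.3501 = 11.85 m/day.
In each layer the seepage velocity is v_i = q/n_i, so the layer transit time is t_i = b_i·n_i / q:
  layer 1 (clean gravel): t_1 = 6.52 × 0.32 / 11.85 = 0.1760 d
  layer 2 (medium sand): t_2 = 7.41 × 0.21 / 11.85 = 0.1313 d
  layer 3 (karst limestone): t_3 = 4.09 × 0.10 / 11.85 = 0.03451 d
Total t = Σ t_i = 0.3418 days.

0.342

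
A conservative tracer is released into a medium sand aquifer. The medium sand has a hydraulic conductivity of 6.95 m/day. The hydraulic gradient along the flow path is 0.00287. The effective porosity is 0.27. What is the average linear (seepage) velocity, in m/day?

Hydraulic gradient i = 0.00287.
Darcy flux q = K · i = 6.950 × 0.002870 = 0.01995 m/day.
Seepage velocity v = q / n_e = 0.01995 / 0.27 = 0.07388 m/day.

0.0739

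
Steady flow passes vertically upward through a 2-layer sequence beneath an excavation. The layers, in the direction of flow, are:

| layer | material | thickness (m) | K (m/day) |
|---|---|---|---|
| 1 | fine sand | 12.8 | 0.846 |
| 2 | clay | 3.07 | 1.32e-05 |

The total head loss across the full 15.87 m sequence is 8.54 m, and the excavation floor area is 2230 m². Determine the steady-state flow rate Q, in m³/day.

Flow is perpendicular to layering, so the layers act in series and the equivalent K is the thickness-weighted harmonic mean.
Total thickness L = 12.8 + 3.07 = 15.87 m.
Σ(b_i/K_i) = 12.8/0.846 + 3.07/1.32e-05 = 2.326e+05 d.
K_eq = L / Σ(b_i/K_i) = 15.87 / 2.326e+05 = 6.823e-05 m/day.
Q = K_eq · A · (Δh/L) = 6.823e-05 × 2230 × (8.54/15.87) = 0.08188 m³/day.

0.0819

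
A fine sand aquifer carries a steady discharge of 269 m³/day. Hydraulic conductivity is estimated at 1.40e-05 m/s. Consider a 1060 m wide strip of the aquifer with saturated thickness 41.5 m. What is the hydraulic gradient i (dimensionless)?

0.00506

Convert K: 1.40e-05 m/s × 86400 = 1.210 m/day.
Cross-sectional area A = 1060 × 41.5 = 43990 m².
From Q = K·A·i, i = Q / (K·A) = 269 / (1.210 × 43990) = 0.005055.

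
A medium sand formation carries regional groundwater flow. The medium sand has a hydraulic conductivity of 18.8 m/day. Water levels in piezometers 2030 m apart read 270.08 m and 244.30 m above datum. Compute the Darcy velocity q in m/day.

Hydraulic gradient i = (270.08 − 244.30) / 2030 = 25.78 / 2030 = 0.01270.
Specific discharge q = K · i = 18.80 × 0.01270 = 0.2388 m/day.

0.239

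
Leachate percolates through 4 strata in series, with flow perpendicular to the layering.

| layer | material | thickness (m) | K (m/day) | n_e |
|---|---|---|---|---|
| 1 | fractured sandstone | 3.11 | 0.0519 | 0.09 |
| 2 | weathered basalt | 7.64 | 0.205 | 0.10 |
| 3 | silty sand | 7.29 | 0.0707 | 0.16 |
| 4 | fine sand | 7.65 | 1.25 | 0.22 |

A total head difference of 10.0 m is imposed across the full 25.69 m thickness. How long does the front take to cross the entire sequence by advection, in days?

With flow normal to the layers, continuity requires the same specific discharge q through every layer.
Σ(b_i/K_i) = 3.11/0.0519 + 7.64/0.205 + 7.29/0.0707 + 7.65/1.25 = 206.4 d.
q = Δh / Σ(b_i/K_i) = 10.0 / 206.4 = 0.04844 m/day.
In each layer the seepage velocity is v_i = q/n_i, so the layer transit time is t_i = b_i·n_i / q:
  layer 1 (fractured sandstone): t_1 = 3.11 × 0.09 / 0.04844 = 5.778 d
  layer 2 (weathered basalt): t_2 = 7.64 × 0.10 / 0.04844 = 15.77 d
  layer 3 (silty sand): t_3 = 7.29 × 0.16 / 0.04844 = 24.08 d
  layer 4 (fine sand): t_4 = 7.65 × 0.22 / 0.04844 = 34.74 d
Total t = Σ t_i = 80.37 days.

80.4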